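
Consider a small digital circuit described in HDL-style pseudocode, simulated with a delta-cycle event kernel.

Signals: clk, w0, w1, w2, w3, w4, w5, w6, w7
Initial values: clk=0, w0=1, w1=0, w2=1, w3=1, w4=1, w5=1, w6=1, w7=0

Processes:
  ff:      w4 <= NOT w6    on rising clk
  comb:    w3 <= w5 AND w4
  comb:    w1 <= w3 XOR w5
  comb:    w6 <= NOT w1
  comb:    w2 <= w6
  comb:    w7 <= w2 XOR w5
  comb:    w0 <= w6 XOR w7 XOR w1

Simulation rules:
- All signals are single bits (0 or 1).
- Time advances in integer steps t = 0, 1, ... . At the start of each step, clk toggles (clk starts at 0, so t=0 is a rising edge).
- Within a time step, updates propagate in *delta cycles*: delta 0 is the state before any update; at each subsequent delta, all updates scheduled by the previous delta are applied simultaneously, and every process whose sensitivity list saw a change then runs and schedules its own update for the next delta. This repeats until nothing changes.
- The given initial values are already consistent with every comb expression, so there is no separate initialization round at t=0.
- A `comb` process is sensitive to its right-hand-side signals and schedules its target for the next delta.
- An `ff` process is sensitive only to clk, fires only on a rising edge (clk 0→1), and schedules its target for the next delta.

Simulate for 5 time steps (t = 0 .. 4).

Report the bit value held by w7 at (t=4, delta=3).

t0.Δ0 w2=1 w7=0 w3=1 w5=1 w6=1 w4=1 w1=0 clk=0 w0=1
t0.Δ1 w2=1 w7=0 w3=1 w5=1 w6=1 w4=1 w1=0 clk=1 w0=1
t0.Δ2 w2=1 w7=0 w3=1 w5=1 w6=1 w4=0 w1=0 clk=1 w0=1
t0.Δ3 w2=1 w7=0 w3=0 w5=1 w6=1 w4=0 w1=0 clk=1 w0=1
t0.Δ4 w2=1 w7=0 w3=0 w5=1 w6=1 w4=0 w1=1 clk=1 w0=1
t0.Δ5 w2=1 w7=0 w3=0 w5=1 w6=0 w4=0 w1=1 clk=1 w0=0
t0.Δ6 w2=0 w7=0 w3=0 w5=1 w6=0 w4=0 w1=1 clk=1 w0=1
t0.Δ7 w2=0 w7=1 w3=0 w5=1 w6=0 w4=0 w1=1 clk=1 w0=1
t0.Δ8 w2=0 w7=1 w3=0 w5=1 w6=0 w4=0 w1=1 clk=1 w0=0
t1.Δ0 w2=0 w7=1 w3=0 w5=1 w6=0 w4=0 w1=1 clk=1 w0=0
t1.Δ1 w2=0 w7=1 w3=0 w5=1 w6=0 w4=0 w1=1 clk=0 w0=0
t2.Δ0 w2=0 w7=1 w3=0 w5=1 w6=0 w4=0 w1=1 clk=0 w0=0
t2.Δ1 w2=0 w7=1 w3=0 w5=1 w6=0 w4=0 w1=1 clk=1 w0=0
t2.Δ2 w2=0 w7=1 w3=0 w5=1 w6=0 w4=1 w1=1 clk=1 w0=0
t2.Δ3 w2=0 w7=1 w3=1 w5=1 w6=0 w4=1 w1=1 clk=1 w0=0
t2.Δ4 w2=0 w7=1 w3=1 w5=1 w6=0 w4=1 w1=0 clk=1 w0=0
t2.Δ5 w2=0 w7=1 w3=1 w5=1 w6=1 w4=1 w1=0 clk=1 w0=1
t2.Δ6 w2=1 w7=1 w3=1 w5=1 w6=1 w4=1 w1=0 clk=1 w0=0
t2.Δ7 w2=1 w7=0 w3=1 w5=1 w6=1 w4=1 w1=0 clk=1 w0=0
t2.Δ8 w2=1 w7=0 w3=1 w5=1 w6=1 w4=1 w1=0 clk=1 w0=1
t3.Δ0 w2=1 w7=0 w3=1 w5=1 w6=1 w4=1 w1=0 clk=1 w0=1
t3.Δ1 w2=1 w7=0 w3=1 w5=1 w6=1 w4=1 w1=0 clk=0 w0=1
t4.Δ0 w2=1 w7=0 w3=1 w5=1 w6=1 w4=1 w1=0 clk=0 w0=1
t4.Δ1 w2=1 w7=0 w3=1 w5=1 w6=1 w4=1 w1=0 clk=1 w0=1
t4.Δ2 w2=1 w7=0 w3=1 w5=1 w6=1 w4=0 w1=0 clk=1 w0=1
t4.Δ3 w2=1 w7=0 w3=0 w5=1 w6=1 w4=0 w1=0 clk=1 w0=1
t4.Δ4 w2=1 w7=0 w3=0 w5=1 w6=1 w4=0 w1=1 clk=1 w0=1
t4.Δ5 w2=1 w7=0 w3=0 w5=1 w6=0 w4=0 w1=1 clk=1 w0=0
t4.Δ6 w2=0 w7=0 w3=0 w5=1 w6=0 w4=0 w1=1 clk=1 w0=1
t4.Δ7 w2=0 w7=1 w3=0 w5=1 w6=0 w4=0 w1=1 clk=1 w0=1
t4.Δ8 w2=0 w7=1 w3=0 w5=1 w6=0 w4=0 w1=1 clk=1 w0=0

0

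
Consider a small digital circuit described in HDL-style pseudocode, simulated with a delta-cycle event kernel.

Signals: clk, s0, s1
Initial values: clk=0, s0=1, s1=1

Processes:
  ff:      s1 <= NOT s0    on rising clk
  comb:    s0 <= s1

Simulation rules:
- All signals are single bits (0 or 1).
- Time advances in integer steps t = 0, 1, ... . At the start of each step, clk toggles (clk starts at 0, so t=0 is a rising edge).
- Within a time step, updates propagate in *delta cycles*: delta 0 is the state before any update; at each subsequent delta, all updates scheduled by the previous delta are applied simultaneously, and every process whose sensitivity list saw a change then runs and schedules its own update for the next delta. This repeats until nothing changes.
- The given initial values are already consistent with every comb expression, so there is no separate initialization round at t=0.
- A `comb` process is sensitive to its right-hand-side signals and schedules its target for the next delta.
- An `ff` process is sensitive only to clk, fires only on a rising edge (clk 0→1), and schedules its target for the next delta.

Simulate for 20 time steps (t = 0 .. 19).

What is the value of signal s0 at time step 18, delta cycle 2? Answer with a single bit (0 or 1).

0

t0.Δ0 s0=1 clk=0 s1=1
t0.Δ1 s0=1 clk=1 s1=1
t0.Δ2 s0=1 clk=1 s1=0
t0.Δ3 s0=0 clk=1 s1=0
t1.Δ0 s0=0 clk=1 s1=0
t1.Δ1 s0=0 clk=0 s1=0
t2.Δ0 s0=0 clk=0 s1=0
t2.Δ1 s0=0 clk=1 s1=0
t2.Δ2 s0=0 clk=1 s1=1
t2.Δ3 s0=1 clk=1 s1=1
t3.Δ0 s0=1 clk=1 s1=1
t3.Δ1 s0=1 clk=0 s1=1
t4.Δ0 s0=1 clk=0 s1=1
t4.Δ1 s0=1 clk=1 s1=1
t4.Δ2 s0=1 clk=1 s1=0
t4.Δ3 s0=0 clk=1 s1=0
t5.Δ0 s0=0 clk=1 s1=0
t5.Δ1 s0=0 clk=0 s1=0
t6.Δ0 s0=0 clk=0 s1=0
t6.Δ1 s0=0 clk=1 s1=0
t6.Δ2 s0=0 clk=1 s1=1
t6.Δ3 s0=1 clk=1 s1=1
t7.Δ0 s0=1 clk=1 s1=1
t7.Δ1 s0=1 clk=0 s1=1
t8.Δ0 s0=1 clk=0 s1=1
t8.Δ1 s0=1 clk=1 s1=1
t8.Δ2 s0=1 clk=1 s1=0
t8.Δ3 s0=0 clk=1 s1=0
t9.Δ0 s0=0 clk=1 s1=0
t9.Δ1 s0=0 clk=0 s1=0
t10.Δ0 s0=0 clk=0 s1=0
t10.Δ1 s0=0 clk=1 s1=0
t10.Δ2 s0=0 clk=1 s1=1
t10.Δ3 s0=1 clk=1 s1=1
t11.Δ0 s0=1 clk=1 s1=1
t11.Δ1 s0=1 clk=0 s1=1
t12.Δ0 s0=1 clk=0 s1=1
t12.Δ1 s0=1 clk=1 s1=1
t12.Δ2 s0=1 clk=1 s1=0
t12.Δ3 s0=0 clk=1 s1=0
t13.Δ0 s0=0 clk=1 s1=0
t13.Δ1 s0=0 clk=0 s1=0
t14.Δ0 s0=0 clk=0 s1=0
t14.Δ1 s0=0 clk=1 s1=0
t14.Δ2 s0=0 clk=1 s1=1
t14.Δ3 s0=1 clk=1 s1=1
t15.Δ0 s0=1 clk=1 s1=1
t15.Δ1 s0=1 clk=0 s1=1
t16.Δ0 s0=1 clk=0 s1=1
t16.Δ1 s0=1 clk=1 s1=1
t16.Δ2 s0=1 clk=1 s1=0
t16.Δ3 s0=0 clk=1 s1=0
t17.Δ0 s0=0 clk=1 s1=0
t17.Δ1 s0=0 clk=0 s1=0
t18.Δ0 s0=0 clk=0 s1=0
t18.Δ1 s0=0 clk=1 s1=0
t18.Δ2 s0=0 clk=1 s1=1
t18.Δ3 s0=1 clk=1 s1=1
t19.Δ0 s0=1 clk=1 s1=1
t19.Δ1 s0=1 clk=0 s1=1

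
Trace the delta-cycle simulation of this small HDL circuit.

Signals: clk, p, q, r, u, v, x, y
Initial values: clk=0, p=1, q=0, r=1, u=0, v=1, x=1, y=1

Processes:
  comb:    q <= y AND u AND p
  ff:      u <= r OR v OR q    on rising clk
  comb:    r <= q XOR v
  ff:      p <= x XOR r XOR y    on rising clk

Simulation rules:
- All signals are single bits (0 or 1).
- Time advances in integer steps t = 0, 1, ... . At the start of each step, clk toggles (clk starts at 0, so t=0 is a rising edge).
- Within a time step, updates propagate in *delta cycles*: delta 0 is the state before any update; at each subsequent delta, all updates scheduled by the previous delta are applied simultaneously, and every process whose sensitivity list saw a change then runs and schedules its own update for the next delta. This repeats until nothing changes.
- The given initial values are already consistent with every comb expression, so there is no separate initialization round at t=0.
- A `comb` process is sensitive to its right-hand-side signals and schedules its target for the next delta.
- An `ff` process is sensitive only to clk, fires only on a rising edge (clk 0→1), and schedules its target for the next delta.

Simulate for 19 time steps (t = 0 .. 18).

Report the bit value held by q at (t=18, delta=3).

t0.Δ0 q=0 u=0 x=1 v=1 clk=0 y=1 r=1 p=1
t0.Δ1 q=0 u=0 x=1 v=1 clk=1 y=1 r=1 p=1
t0.Δ2 q=0 u=1 x=1 v=1 clk=1 y=1 r=1 p=1
t0.Δ3 q=1 u=1 x=1 v=1 clk=1 y=1 r=1 p=1
t0.Δ4 q=1 u=1 x=1 v=1 clk=1 y=1 r=0 p=1
t1.Δ0 q=1 u=1 x=1 v=1 clk=1 y=1 r=0 p=1
t1.Δ1 q=1 u=1 x=1 v=1 clk=0 y=1 r=0 p=1
t2.Δ0 q=1 u=1 x=1 v=1 clk=0 y=1 r=0 p=1
t2.Δ1 q=1 u=1 x=1 v=1 clk=1 y=1 r=0 p=1
t2.Δ2 q=1 u=1 x=1 v=1 clk=1 y=1 r=0 p=0
t2.Δ3 q=0 u=1 x=1 v=1 clk=1 y=1 r=0 p=0
t2.Δ4 q=0 u=1 x=1 v=1 clk=1 y=1 r=1 p=0
t3.Δ0 q=0 u=1 x=1 v=1 clk=1 y=1 r=1 p=0
t3.Δ1 q=0 u=1 x=1 v=1 clk=0 y=1 r=1 p=0
t4.Δ0 q=0 u=1 x=1 v=1 clk=0 y=1 r=1 p=0
t4.Δ1 q=0 u=1 x=1 v=1 clk=1 y=1 r=1 p=0
t4.Δ2 q=0 u=1 x=1 v=1 clk=1 y=1 r=1 p=1
t4.Δ3 q=1 u=1 x=1 v=1 clk=1 y=1 r=1 p=1
t4.Δ4 q=1 u=1 x=1 v=1 clk=1 y=1 r=0 p=1
t5.Δ0 q=1 u=1 x=1 v=1 clk=1 y=1 r=0 p=1
t5.Δ1 q=1 u=1 x=1 v=1 clk=0 y=1 r=0 p=1
t6.Δ0 q=1 u=1 x=1 v=1 clk=0 y=1 r=0 p=1
t6.Δ1 q=1 u=1 x=1 v=1 clk=1 y=1 r=0 p=1
t6.Δ2 q=1 u=1 x=1 v=1 clk=1 y=1 r=0 p=0
t6.Δ3 q=0 u=1 x=1 v=1 clk=1 y=1 r=0 p=0
t6.Δ4 q=0 u=1 x=1 v=1 clk=1 y=1 r=1 p=0
t7.Δ0 q=0 u=1 x=1 v=1 clk=1 y=1 r=1 p=0
t7.Δ1 q=0 u=1 x=1 v=1 clk=0 y=1 r=1 p=0
t8.Δ0 q=0 u=1 x=1 v=1 clk=0 y=1 r=1 p=0
t8.Δ1 q=0 u=1 x=1 v=1 clk=1 y=1 r=1 p=0
t8.Δ2 q=0 u=1 x=1 v=1 clk=1 y=1 r=1 p=1
t8.Δ3 q=1 u=1 x=1 v=1 clk=1 y=1 r=1 p=1
t8.Δ4 q=1 u=1 x=1 v=1 clk=1 y=1 r=0 p=1
t9.Δ0 q=1 u=1 x=1 v=1 clk=1 y=1 r=0 p=1
t9.Δ1 q=1 u=1 x=1 v=1 clk=0 y=1 r=0 p=1
t10.Δ0 q=1 u=1 x=1 v=1 clk=0 y=1 r=0 p=1
t10.Δ1 q=1 u=1 x=1 v=1 clk=1 y=1 r=0 p=1
t10.Δ2 q=1 u=1 x=1 v=1 clk=1 y=1 r=0 p=0
t10.Δ3 q=0 u=1 x=1 v=1 clk=1 y=1 r=0 p=0
t10.Δ4 q=0 u=1 x=1 v=1 clk=1 y=1 r=1 p=0
t11.Δ0 q=0 u=1 x=1 v=1 clk=1 y=1 r=1 p=0
t11.Δ1 q=0 u=1 x=1 v=1 clk=0 y=1 r=1 p=0
t12.Δ0 q=0 u=1 x=1 v=1 clk=0 y=1 r=1 p=0
t12.Δ1 q=0 u=1 x=1 v=1 clk=1 y=1 r=1 p=0
t12.Δ2 q=0 u=1 x=1 v=1 clk=1 y=1 r=1 p=1
t12.Δ3 q=1 u=1 x=1 v=1 clk=1 y=1 r=1 p=1
t12.Δ4 q=1 u=1 x=1 v=1 clk=1 y=1 r=0 p=1
t13.Δ0 q=1 u=1 x=1 v=1 clk=1 y=1 r=0 p=1
t13.Δ1 q=1 u=1 x=1 v=1 clk=0 y=1 r=0 p=1
t14.Δ0 q=1 u=1 x=1 v=1 clk=0 y=1 r=0 p=1
t14.Δ1 q=1 u=1 x=1 v=1 clk=1 y=1 r=0 p=1
t14.Δ2 q=1 u=1 x=1 v=1 clk=1 y=1 r=0 p=0
t14.Δ3 q=0 u=1 x=1 v=1 clk=1 y=1 r=0 p=0
t14.Δ4 q=0 u=1 x=1 v=1 clk=1 y=1 r=1 p=0
t15.Δ0 q=0 u=1 x=1 v=1 clk=1 y=1 r=1 p=0
t15.Δ1 q=0 u=1 x=1 v=1 clk=0 y=1 r=1 p=0
t16.Δ0 q=0 u=1 x=1 v=1 clk=0 y=1 r=1 p=0
t16.Δ1 q=0 u=1 x=1 v=1 clk=1 y=1 r=1 p=0
t16.Δ2 q=0 u=1 x=1 v=1 clk=1 y=1 r=1 p=1
t16.Δ3 q=1 u=1 x=1 v=1 clk=1 y=1 r=1 p=1
t16.Δ4 q=1 u=1 x=1 v=1 clk=1 y=1 r=0 p=1
t17.Δ0 q=1 u=1 x=1 v=1 clk=1 y=1 r=0 p=1
t17.Δ1 q=1 u=1 x=1 v=1 clk=0 y=1 r=0 p=1
t18.Δ0 q=1 u=1 x=1 v=1 clk=0 y=1 r=0 p=1
t18.Δ1 q=1 u=1 x=1 v=1 clk=1 y=1 r=0 p=1
t18.Δ2 q=1 u=1 x=1 v=1 clk=1 y=1 r=0 p=0
t18.Δ3 q=0 u=1 x=1 v=1 clk=1 y=1 r=0 p=0
t18.Δ4 q=0 u=1 x=1 v=1 clk=1 y=1 r=1 p=0

0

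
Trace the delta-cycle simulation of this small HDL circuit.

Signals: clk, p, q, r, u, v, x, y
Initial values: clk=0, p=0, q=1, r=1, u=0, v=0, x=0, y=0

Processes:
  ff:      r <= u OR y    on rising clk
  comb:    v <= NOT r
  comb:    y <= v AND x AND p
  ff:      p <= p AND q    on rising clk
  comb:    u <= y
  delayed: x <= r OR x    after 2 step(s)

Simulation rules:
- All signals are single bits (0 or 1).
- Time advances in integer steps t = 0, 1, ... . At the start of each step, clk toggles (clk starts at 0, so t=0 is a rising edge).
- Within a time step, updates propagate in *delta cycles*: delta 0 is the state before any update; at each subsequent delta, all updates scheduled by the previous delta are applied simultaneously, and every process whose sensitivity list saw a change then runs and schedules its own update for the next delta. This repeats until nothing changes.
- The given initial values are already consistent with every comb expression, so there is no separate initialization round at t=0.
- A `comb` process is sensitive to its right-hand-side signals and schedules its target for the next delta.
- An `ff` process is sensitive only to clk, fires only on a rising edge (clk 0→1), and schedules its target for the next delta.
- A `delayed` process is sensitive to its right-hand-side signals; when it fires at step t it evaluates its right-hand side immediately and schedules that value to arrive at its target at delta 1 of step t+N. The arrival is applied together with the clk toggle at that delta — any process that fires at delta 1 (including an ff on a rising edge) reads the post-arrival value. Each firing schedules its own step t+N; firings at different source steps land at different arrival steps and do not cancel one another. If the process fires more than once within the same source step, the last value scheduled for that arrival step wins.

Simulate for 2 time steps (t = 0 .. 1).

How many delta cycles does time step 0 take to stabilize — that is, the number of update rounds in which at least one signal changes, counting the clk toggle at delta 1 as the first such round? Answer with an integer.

t=0 Δ0: y=0 x=0 clk=0 r=1 u=0 v=0 q=1 p=0
  Δ1: clk:0→1
  Δ2: r:1→0
  Δ3: v:0→1
  (3Δ to stable)
t=1 Δ0: y=0 x=0 clk=1 r=0 u=0 v=1 q=1 p=0
  Δ1: clk:1→0
  (1Δ to stable)

3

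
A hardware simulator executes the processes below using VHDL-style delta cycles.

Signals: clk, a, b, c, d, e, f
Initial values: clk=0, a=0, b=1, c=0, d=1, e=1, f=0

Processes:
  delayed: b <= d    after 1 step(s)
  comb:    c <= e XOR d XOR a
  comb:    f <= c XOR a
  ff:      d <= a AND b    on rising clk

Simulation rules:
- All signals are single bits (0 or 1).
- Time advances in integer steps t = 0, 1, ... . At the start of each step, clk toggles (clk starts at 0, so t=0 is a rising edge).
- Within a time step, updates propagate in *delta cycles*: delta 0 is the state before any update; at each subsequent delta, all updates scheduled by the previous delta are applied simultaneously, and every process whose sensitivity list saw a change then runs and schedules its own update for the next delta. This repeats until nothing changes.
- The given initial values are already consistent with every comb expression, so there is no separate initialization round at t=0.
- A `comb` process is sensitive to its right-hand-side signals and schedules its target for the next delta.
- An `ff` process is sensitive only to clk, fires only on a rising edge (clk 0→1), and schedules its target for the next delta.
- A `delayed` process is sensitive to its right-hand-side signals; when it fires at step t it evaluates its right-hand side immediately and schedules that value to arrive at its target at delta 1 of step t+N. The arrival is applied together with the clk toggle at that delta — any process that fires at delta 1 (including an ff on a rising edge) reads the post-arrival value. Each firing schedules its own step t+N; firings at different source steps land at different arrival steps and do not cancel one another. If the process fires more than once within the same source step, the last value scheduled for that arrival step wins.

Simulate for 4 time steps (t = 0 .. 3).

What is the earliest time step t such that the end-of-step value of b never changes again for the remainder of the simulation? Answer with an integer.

[bits: e,f,d,clk,b,a,c]
t=0: Δ0=1010100 Δ1=1011100 Δ2=1001100 Δ3=1001101 Δ4=1101101 | 4Δ
t=1: Δ0=1101101 Δ1=1100001 | 1Δ
t=2: Δ0=1100001 Δ1=1101001 | 1Δ
t=3: Δ0=1101001 Δ1=1100001 | 1Δ

1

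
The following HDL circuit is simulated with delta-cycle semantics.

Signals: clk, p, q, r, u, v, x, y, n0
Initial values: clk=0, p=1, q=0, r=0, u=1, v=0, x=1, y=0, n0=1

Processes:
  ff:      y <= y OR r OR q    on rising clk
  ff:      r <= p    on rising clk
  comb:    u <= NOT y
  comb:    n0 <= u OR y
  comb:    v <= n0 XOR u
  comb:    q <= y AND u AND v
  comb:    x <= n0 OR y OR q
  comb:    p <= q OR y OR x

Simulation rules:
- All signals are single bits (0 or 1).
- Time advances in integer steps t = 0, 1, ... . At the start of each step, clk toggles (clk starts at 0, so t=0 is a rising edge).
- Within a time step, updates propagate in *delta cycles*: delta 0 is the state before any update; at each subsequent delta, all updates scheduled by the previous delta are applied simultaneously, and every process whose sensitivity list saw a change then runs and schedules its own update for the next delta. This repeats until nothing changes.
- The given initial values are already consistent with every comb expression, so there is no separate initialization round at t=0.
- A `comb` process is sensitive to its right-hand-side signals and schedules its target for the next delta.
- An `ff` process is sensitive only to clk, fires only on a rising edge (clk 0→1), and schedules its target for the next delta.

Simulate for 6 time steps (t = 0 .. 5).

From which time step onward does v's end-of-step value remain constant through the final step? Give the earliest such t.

t0.Δ0 n0=1 x=1 clk=0 q=0 y=0 r=0 u=1 p=1 v=0
t0.Δ1 n0=1 x=1 clk=1 q=0 y=0 r=0 u=1 p=1 v=0
t0.Δ2 n0=1 x=1 clk=1 q=0 y=0 r=1 u=1 p=1 v=0
t1.Δ0 n0=1 x=1 clk=1 q=0 y=0 r=1 u=1 p=1 v=0
t1.Δ1 n0=1 x=1 clk=0 q=0 y=0 r=1 u=1 p=1 v=0
t2.Δ0 n0=1 x=1 clk=0 q=0 y=0 r=1 u=1 p=1 v=0
t2.Δ1 n0=1 x=1 clk=1 q=0 y=0 r=1 u=1 p=1 v=0
t2.Δ2 n0=1 x=1 clk=1 q=0 y=1 r=1 u=1 p=1 v=0
t2.Δ3 n0=1 x=1 clk=1 q=0 y=1 r=1 u=0 p=1 v=0
t2.Δ4 n0=1 x=1 clk=1 q=0 y=1 r=1 u=0 p=1 v=1
t3.Δ0 n0=1 x=1 clk=1 q=0 y=1 r=1 u=0 p=1 v=1
t3.Δ1 n0=1 x=1 clk=0 q=0 y=1 r=1 u=0 p=1 v=1
t4.Δ0 n0=1 x=1 clk=0 q=0 y=1 r=1 u=0 p=1 v=1
t4.Δ1 n0=1 x=1 clk=1 q=0 y=1 r=1 u=0 p=1 v=1
t5.Δ0 n0=1 x=1 clk=1 q=0 y=1 r=1 u=0 p=1 v=1
t5.Δ1 n0=1 x=1 clk=0 q=0 y=1 r=1 u=0 p=1 v=1

2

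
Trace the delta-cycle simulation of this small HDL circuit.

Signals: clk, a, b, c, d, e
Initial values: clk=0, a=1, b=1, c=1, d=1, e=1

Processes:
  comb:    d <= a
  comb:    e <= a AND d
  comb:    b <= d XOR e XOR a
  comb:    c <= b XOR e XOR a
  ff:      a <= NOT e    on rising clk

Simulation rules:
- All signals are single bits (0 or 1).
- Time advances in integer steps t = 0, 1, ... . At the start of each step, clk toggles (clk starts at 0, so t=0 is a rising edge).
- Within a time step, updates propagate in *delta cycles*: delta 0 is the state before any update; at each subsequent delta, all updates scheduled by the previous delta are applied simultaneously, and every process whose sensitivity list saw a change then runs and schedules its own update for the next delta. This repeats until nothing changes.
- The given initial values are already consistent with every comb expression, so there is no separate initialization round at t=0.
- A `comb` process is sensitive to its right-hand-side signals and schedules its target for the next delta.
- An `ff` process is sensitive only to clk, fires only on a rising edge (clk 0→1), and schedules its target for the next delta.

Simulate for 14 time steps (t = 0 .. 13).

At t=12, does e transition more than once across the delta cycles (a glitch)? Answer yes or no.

[bits: a,b,c,clk,e,d]
t=0: Δ0=111011 Δ1=111111 Δ2=011111 Δ3=000100 | 3Δ
t=1: Δ0=000100 Δ1=000000 | 1Δ
t=2: Δ0=000000 Δ1=000100 Δ2=100100 Δ3=111101 Δ4=100111 Δ5=110111 Δ6=111111 | 6Δ
t=3: Δ0=111111 Δ1=111011 | 1Δ
t=4: Δ0=111011 Δ1=111111 Δ2=011111 Δ3=000100 | 3Δ
t=5: Δ0=000100 Δ1=000000 | 1Δ
t=6: Δ0=000000 Δ1=000100 Δ2=100100 Δ3=111101 Δ4=100111 Δ5=110111 Δ6=111111 | 6Δ
t=7: Δ0=111111 Δ1=111011 | 1Δ
t=8: Δ0=111011 Δ1=111111 Δ2=011111 Δ3=000100 | 3Δ
t=9: Δ0=000100 Δ1=000000 | 1Δ
t=10: Δ0=000000 Δ1=000100 Δ2=100100 Δ3=111101 Δ4=100111 Δ5=110111 Δ6=111111 | 6Δ
t=11: Δ0=111111 Δ1=111011 | 1Δ
t=12: Δ0=111011 Δ1=111111 Δ2=011111 Δ3=000100 | 3Δ
t=13: Δ0=000100 Δ1=000000 | 1Δ

no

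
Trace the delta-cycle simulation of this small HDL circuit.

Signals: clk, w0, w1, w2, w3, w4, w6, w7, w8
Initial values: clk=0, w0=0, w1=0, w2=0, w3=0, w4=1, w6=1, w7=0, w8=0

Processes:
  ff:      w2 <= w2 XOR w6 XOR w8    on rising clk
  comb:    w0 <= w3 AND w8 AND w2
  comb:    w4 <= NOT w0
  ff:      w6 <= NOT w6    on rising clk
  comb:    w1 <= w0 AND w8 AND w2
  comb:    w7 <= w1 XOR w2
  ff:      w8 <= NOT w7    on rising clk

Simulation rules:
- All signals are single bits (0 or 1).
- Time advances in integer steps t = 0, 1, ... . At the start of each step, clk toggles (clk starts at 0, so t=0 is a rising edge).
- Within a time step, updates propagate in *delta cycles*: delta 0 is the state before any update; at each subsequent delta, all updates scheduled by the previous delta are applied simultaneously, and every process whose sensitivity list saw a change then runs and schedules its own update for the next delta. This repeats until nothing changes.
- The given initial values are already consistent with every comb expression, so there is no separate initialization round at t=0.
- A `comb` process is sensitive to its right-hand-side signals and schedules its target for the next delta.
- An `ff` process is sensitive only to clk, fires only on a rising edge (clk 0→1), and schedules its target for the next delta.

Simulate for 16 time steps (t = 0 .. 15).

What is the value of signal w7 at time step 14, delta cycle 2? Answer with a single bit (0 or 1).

1

[bits: w6,w2,w3,clk,w1,w0,w8,w4,w7]
t=0: Δ0=100000010 Δ1=100100010 Δ2=010100110 Δ3=010100111 | 3Δ
t=1: Δ0=010100111 Δ1=010000111 | 1Δ
t=2: Δ0=010000111 Δ1=010100111 Δ2=100100011 Δ3=100100010 | 3Δ
t=3: Δ0=100100010 Δ1=100000010 | 1Δ
t=4: Δ0=100000010 Δ1=100100010 Δ2=010100110 Δ3=010100111 | 3Δ
t=5: Δ0=010100111 Δ1=010000111 | 1Δ
t=6: Δ0=010000111 Δ1=010100111 Δ2=100100011 Δ3=100100010 | 3Δ
t=7: Δ0=100100010 Δ1=100000010 | 1Δ
t=8: Δ0=100000010 Δ1=100100010 Δ2=010100110 Δ3=010100111 | 3Δ
t=9: Δ0=010100111 Δ1=010000111 | 1Δ
t=10: Δ0=010000111 Δ1=010100111 Δ2=100100011 Δ3=100100010 | 3Δ
t=11: Δ0=100100010 Δ1=100000010 | 1Δ
t=12: Δ0=100000010 Δ1=100100010 Δ2=010100110 Δ3=010100111 | 3Δ
t=13: Δ0=010100111 Δ1=010000111 | 1Δ
t=14: Δ0=010000111 Δ1=010100111 Δ2=100100011 Δ3=100100010 | 3Δ
t=15: Δ0=100100010 Δ1=100000010 | 1Δ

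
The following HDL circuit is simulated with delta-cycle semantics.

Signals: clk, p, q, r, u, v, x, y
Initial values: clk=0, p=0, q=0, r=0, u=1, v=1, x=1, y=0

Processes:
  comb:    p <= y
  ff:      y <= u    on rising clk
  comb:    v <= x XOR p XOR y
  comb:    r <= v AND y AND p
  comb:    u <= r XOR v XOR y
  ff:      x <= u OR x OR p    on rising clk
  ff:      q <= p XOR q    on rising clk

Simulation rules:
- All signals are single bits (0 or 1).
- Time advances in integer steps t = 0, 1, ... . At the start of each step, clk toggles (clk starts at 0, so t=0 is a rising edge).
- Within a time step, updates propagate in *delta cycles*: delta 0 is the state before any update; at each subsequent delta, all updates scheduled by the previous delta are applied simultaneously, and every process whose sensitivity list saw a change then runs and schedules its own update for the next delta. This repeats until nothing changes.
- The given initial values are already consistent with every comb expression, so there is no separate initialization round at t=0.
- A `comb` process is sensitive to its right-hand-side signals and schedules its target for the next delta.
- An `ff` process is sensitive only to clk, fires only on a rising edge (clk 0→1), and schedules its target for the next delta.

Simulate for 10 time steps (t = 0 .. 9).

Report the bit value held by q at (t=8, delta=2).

0

t=0 Δ0: r=0 q=0 p=0 y=0 v=1 u=1 clk=0 x=1
  Δ1: clk:0→1
  Δ2: y:0→1
  Δ3: p:0→1, v:1→0, u:1→0
  Δ4: v:0→1, u:0→1
  Δ5: r:0→1, u:1→0
  Δ6: u:0→1
  (6Δ to stable)
t=1 Δ0: r=1 q=0 p=1 y=1 v=1 u=1 clk=1 x=1
  Δ1: clk:1→0
  (1Δ to stable)
t=2 Δ0: r=1 q=0 p=1 y=1 v=1 u=1 clk=0 x=1
  Δ1: clk:0→1
  Δ2: q:0→1
  (2Δ to stable)
t=3 Δ0: r=1 q=1 p=1 y=1 v=1 u=1 clk=1 x=1
  Δ1: clk:1→0
  (1Δ to stable)
t=4 Δ0: r=1 q=1 p=1 y=1 v=1 u=1 clk=0 x=1
  Δ1: clk:0→1
  Δ2: q:1→0
  (2Δ to stable)
t=5 Δ0: r=1 q=0 p=1 y=1 v=1 u=1 clk=1 x=1
  Δ1: clk:1→0
  (1Δ to stable)
t=6 Δ0: r=1 q=0 p=1 y=1 v=1 u=1 clk=0 x=1
  Δ1: clk:0→1
  Δ2: q:0→1
  (2Δ to stable)
t=7 Δ0: r=1 q=1 p=1 y=1 v=1 u=1 clk=1 x=1
  Δ1: clk:1→0
  (1Δ to stable)
t=8 Δ0: r=1 q=1 p=1 y=1 v=1 u=1 clk=0 x=1
  Δ1: clk:0→1
  Δ2: q:1→0
  (2Δ to stable)
t=9 Δ0: r=1 q=0 p=1 y=1 v=1 u=1 clk=1 x=1
  Δ1: clk:1→0
  (1Δ to stable)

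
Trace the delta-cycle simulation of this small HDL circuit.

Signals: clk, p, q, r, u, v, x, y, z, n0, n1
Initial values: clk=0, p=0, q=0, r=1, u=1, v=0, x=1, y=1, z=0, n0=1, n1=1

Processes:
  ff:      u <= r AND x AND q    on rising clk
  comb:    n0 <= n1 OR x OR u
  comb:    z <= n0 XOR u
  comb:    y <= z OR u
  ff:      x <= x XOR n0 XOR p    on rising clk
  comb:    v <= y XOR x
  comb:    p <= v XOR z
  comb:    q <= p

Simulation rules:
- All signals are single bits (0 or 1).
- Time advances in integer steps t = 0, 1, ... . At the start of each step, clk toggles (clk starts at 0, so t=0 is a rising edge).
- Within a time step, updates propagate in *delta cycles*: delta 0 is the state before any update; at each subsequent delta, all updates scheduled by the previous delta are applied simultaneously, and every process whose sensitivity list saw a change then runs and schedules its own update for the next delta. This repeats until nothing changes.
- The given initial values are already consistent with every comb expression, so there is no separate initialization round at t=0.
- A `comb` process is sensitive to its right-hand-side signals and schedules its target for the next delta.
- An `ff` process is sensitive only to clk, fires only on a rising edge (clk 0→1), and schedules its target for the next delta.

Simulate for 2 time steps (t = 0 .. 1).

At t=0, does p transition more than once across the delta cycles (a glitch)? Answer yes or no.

yes

t=0 Δ0: r=1 n0=1 n1=1 x=1 p=0 q=0 clk=0 y=1 v=0 z=0 u=1
  Δ1: clk:0→1
  Δ2: x:1→0, u:1→0
  Δ3: y:1→0, v:0→1, z:0→1
  Δ4: y:0→1, v:1→0
  Δ5: p:0→1, v:0→1
  Δ6: p:1→0, q:0→1
  Δ7: q:1→0
  (7Δ to stable)
t=1 Δ0: r=1 n0=1 n1=1 x=0 p=0 q=0 clk=1 y=1 v=1 z=1 u=0
  Δ1: clk:1→0
  (1Δ to stable)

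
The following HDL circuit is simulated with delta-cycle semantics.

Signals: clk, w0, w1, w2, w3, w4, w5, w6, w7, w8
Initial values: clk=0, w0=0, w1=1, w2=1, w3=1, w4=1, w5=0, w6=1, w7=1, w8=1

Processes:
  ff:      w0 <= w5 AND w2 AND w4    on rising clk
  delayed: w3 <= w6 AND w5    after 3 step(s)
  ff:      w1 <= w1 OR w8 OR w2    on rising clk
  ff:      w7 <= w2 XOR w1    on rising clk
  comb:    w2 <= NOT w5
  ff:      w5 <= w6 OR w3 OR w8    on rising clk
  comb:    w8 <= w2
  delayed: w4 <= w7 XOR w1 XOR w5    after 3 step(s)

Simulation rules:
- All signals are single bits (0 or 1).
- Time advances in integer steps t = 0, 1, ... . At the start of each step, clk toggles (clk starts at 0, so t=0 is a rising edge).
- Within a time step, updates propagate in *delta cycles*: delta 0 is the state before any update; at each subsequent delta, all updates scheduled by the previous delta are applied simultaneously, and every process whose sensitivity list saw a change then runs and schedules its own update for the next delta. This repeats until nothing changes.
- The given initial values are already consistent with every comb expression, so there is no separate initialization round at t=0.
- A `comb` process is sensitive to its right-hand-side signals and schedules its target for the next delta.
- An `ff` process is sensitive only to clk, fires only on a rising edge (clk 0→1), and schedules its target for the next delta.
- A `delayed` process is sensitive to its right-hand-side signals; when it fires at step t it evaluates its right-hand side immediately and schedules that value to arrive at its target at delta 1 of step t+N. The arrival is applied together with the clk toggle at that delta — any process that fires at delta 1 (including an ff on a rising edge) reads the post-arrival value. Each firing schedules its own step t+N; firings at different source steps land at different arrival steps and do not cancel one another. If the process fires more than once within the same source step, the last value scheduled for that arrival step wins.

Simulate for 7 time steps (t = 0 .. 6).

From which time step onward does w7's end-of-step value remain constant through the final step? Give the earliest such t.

2

[bits: clk,w4,w7,w0,w6,w8,w2,w5,w1,w3]
t=0: Δ0=0110111011 Δ1=1110111011 Δ2=1100111111 Δ3=1100110111 Δ4=1100100111 | 4Δ
t=1: Δ0=1100100111 Δ1=0100100111 | 1Δ
t=2: Δ0=0100100111 Δ1=1100100111 Δ2=1110100111 | 2Δ
t=3: Δ0=1110100111 Δ1=0010100111 | 1Δ
t=4: Δ0=0010100111 Δ1=1010100111 | 1Δ
t=5: Δ0=1010100111 Δ1=0110100111 | 1Δ
t=6: Δ0=0110100111 Δ1=1110100111 | 1Δ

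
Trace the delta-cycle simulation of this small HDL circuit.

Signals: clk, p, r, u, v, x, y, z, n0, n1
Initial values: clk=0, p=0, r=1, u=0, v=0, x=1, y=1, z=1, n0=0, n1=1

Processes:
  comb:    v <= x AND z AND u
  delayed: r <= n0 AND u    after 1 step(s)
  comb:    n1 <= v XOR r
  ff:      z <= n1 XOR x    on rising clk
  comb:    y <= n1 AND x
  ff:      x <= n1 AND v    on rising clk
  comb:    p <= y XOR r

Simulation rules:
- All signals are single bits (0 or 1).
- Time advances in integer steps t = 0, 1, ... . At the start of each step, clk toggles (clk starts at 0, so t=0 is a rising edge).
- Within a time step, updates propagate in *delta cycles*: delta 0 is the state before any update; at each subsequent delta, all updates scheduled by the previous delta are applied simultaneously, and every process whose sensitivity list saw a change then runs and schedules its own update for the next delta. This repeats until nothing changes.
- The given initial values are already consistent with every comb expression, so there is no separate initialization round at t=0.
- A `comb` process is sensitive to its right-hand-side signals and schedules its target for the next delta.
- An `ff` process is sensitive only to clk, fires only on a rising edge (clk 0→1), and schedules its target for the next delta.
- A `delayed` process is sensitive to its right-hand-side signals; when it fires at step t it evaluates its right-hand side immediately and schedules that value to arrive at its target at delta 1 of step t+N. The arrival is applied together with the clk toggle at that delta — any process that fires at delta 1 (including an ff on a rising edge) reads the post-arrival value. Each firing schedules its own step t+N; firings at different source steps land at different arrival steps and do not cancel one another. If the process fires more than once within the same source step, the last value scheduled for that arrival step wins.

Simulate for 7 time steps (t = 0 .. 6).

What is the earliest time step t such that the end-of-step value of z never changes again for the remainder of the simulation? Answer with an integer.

2

t0.Δ0 n1=1 x=1 z=1 y=1 p=0 n0=0 v=0 u=0 clk=0 r=1
t0.Δ1 n1=1 x=1 z=1 y=1 p=0 n0=0 v=0 u=0 clk=1 r=1
t0.Δ2 n1=1 x=0 z=0 y=1 p=0 n0=0 v=0 u=0 clk=1 r=1
t0.Δ3 n1=1 x=0 z=0 y=0 p=0 n0=0 v=0 u=0 clk=1 r=1
t0.Δ4 n1=1 x=0 z=0 y=0 p=1 n0=0 v=0 u=0 clk=1 r=1
t1.Δ0 n1=1 x=0 z=0 y=0 p=1 n0=0 v=0 u=0 clk=1 r=1
t1.Δ1 n1=1 x=0 z=0 y=0 p=1 n0=0 v=0 u=0 clk=0 r=1
t2.Δ0 n1=1 x=0 z=0 y=0 p=1 n0=0 v=0 u=0 clk=0 r=1
t2.Δ1 n1=1 x=0 z=0 y=0 p=1 n0=0 v=0 u=0 clk=1 r=1
t2.Δ2 n1=1 x=0 z=1 y=0 p=1 n0=0 v=0 u=0 clk=1 r=1
t3.Δ0 n1=1 x=0 z=1 y=0 p=1 n0=0 v=0 u=0 clk=1 r=1
t3.Δ1 n1=1 x=0 z=1 y=0 p=1 n0=0 v=0 u=0 clk=0 r=1
t4.Δ0 n1=1 x=0 z=1 y=0 p=1 n0=0 v=0 u=0 clk=0 r=1
t4.Δ1 n1=1 x=0 z=1 y=0 p=1 n0=0 v=0 u=0 clk=1 r=1
t5.Δ0 n1=1 x=0 z=1 y=0 p=1 n0=0 v=0 u=0 clk=1 r=1
t5.Δ1 n1=1 x=0 z=1 y=0 p=1 n0=0 v=0 u=0 clk=0 r=1
t6.Δ0 n1=1 x=0 z=1 y=0 p=1 n0=0 v=0 u=0 clk=0 r=1
t6.Δ1 n1=1 x=0 z=1 y=0 p=1 n0=0 v=0 u=0 clk=1 r=1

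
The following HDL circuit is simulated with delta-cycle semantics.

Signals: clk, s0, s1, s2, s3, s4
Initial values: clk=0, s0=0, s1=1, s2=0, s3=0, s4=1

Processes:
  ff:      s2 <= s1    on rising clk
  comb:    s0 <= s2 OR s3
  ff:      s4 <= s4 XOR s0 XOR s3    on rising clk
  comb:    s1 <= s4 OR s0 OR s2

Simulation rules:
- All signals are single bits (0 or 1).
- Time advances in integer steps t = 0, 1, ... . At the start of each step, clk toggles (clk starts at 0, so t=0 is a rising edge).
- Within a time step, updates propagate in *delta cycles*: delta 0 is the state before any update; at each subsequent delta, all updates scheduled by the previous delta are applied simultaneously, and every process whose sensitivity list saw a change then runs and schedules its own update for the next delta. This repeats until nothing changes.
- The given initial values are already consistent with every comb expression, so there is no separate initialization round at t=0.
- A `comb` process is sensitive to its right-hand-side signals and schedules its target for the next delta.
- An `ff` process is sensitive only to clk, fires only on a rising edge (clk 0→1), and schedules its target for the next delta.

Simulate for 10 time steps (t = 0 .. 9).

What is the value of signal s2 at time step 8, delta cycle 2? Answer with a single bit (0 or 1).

1

t0.Δ0 s0=0 s2=0 s3=0 clk=0 s1=1 s4=1
t0.Δ1 s0=0 s2=0 s3=0 clk=1 s1=1 s4=1
t0.Δ2 s0=0 s2=1 s3=0 clk=1 s1=1 s4=1
t0.Δ3 s0=1 s2=1 s3=0 clk=1 s1=1 s4=1
t1.Δ0 s0=1 s2=1 s3=0 clk=1 s1=1 s4=1
t1.Δ1 s0=1 s2=1 s3=0 clk=0 s1=1 s4=1
t2.Δ0 s0=1 s2=1 s3=0 clk=0 s1=1 s4=1
t2.Δ1 s0=1 s2=1 s3=0 clk=1 s1=1 s4=1
t2.Δ2 s0=1 s2=1 s3=0 clk=1 s1=1 s4=0
t3.Δ0 s0=1 s2=1 s3=0 clk=1 s1=1 s4=0
t3.Δ1 s0=1 s2=1 s3=0 clk=0 s1=1 s4=0
t4.Δ0 s0=1 s2=1 s3=0 clk=0 s1=1 s4=0
t4.Δ1 s0=1 s2=1 s3=0 clk=1 s1=1 s4=0
t4.Δ2 s0=1 s2=1 s3=0 clk=1 s1=1 s4=1
t5.Δ0 s0=1 s2=1 s3=0 clk=1 s1=1 s4=1
t5.Δ1 s0=1 s2=1 s3=0 clk=0 s1=1 s4=1
t6.Δ0 s0=1 s2=1 s3=0 clk=0 s1=1 s4=1
t6.Δ1 s0=1 s2=1 s3=0 clk=1 s1=1 s4=1
t6.Δ2 s0=1 s2=1 s3=0 clk=1 s1=1 s4=0
t7.Δ0 s0=1 s2=1 s3=0 clk=1 s1=1 s4=0
t7.Δ1 s0=1 s2=1 s3=0 clk=0 s1=1 s4=0
t8.Δ0 s0=1 s2=1 s3=0 clk=0 s1=1 s4=0
t8.Δ1 s0=1 s2=1 s3=0 clk=1 s1=1 s4=0
t8.Δ2 s0=1 s2=1 s3=0 clk=1 s1=1 s4=1
t9.Δ0 s0=1 s2=1 s3=0 clk=1 s1=1 s4=1
t9.Δ1 s0=1 s2=1 s3=0 clk=0 s1=1 s4=1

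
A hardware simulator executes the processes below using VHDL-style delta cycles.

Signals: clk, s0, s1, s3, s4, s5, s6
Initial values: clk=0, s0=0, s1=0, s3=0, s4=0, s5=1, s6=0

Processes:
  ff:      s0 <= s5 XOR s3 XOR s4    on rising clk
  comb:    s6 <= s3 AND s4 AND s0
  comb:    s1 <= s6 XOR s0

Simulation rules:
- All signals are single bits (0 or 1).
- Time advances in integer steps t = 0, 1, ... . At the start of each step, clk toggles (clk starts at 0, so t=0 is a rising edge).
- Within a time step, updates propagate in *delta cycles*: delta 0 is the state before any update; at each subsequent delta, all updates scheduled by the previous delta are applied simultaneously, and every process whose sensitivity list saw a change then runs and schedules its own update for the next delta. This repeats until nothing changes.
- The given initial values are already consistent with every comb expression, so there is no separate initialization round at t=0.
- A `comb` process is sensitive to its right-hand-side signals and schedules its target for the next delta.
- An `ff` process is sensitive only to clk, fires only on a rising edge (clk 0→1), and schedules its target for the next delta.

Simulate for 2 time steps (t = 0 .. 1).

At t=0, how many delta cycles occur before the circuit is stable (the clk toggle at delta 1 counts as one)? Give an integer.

3

t=0 Δ0: s1=0 s6=0 s0=0 s3=0 s5=1 clk=0 s4=0
  Δ1: clk:0→1
  Δ2: s0:0→1
  Δ3: s1:0→1
  (3Δ to stable)
t=1 Δ0: s1=1 s6=0 s0=1 s3=0 s5=1 clk=1 s4=0
  Δ1: clk:1→0
  (1Δ to stable)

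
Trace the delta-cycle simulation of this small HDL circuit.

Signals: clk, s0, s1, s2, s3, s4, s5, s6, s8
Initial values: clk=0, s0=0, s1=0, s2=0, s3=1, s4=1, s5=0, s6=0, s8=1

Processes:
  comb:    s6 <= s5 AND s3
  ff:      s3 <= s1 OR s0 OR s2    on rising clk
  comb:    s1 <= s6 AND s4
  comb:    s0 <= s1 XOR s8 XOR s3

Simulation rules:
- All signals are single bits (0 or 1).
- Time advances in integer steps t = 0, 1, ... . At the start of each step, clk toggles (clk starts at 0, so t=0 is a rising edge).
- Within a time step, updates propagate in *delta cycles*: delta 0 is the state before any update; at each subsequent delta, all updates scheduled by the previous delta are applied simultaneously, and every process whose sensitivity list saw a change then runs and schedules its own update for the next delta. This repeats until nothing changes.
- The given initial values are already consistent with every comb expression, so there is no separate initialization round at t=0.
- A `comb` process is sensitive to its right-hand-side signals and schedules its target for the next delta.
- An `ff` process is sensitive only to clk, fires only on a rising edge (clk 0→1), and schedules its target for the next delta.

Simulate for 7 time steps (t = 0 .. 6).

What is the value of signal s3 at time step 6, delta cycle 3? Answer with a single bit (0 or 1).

t=0 Δ0: s1=0 s8=1 s0=0 s6=0 s2=0 s4=1 s3=1 clk=0 s5=0
  Δ1: clk:0→1
  Δ2: s3:1→0
  Δ3: s0:0→1
  (3Δ to stable)
t=1 Δ0: s1=0 s8=1 s0=1 s6=0 s2=0 s4=1 s3=0 clk=1 s5=0
  Δ1: clk:1→0
  (1Δ to stable)
t=2 Δ0: s1=0 s8=1 s0=1 s6=0 s2=0 s4=1 s3=0 clk=0 s5=0
  Δ1: clk:0→1
  Δ2: s3:0→1
  Δ3: s0:1→0
  (3Δ to stable)
t=3 Δ0: s1=0 s8=1 s0=0 s6=0 s2=0 s4=1 s3=1 clk=1 s5=0
  Δ1: clk:1→0
  (1Δ to stable)
t=4 Δ0: s1=0 s8=1 s0=0 s6=0 s2=0 s4=1 s3=1 clk=0 s5=0
  Δ1: clk:0→1
  Δ2: s3:1→0
  Δ3: s0:0→1
  (3Δ to stable)
t=5 Δ0: s1=0 s8=1 s0=1 s6=0 s2=0 s4=1 s3=0 clk=1 s5=0
  Δ1: clk:1→0
  (1Δ to stable)
t=6 Δ0: s1=0 s8=1 s0=1 s6=0 s2=0 s4=1 s3=0 clk=0 s5=0
  Δ1: clk:0→1
  Δ2: s3:0→1
  Δ3: s0:1→0
  (3Δ to stable)

1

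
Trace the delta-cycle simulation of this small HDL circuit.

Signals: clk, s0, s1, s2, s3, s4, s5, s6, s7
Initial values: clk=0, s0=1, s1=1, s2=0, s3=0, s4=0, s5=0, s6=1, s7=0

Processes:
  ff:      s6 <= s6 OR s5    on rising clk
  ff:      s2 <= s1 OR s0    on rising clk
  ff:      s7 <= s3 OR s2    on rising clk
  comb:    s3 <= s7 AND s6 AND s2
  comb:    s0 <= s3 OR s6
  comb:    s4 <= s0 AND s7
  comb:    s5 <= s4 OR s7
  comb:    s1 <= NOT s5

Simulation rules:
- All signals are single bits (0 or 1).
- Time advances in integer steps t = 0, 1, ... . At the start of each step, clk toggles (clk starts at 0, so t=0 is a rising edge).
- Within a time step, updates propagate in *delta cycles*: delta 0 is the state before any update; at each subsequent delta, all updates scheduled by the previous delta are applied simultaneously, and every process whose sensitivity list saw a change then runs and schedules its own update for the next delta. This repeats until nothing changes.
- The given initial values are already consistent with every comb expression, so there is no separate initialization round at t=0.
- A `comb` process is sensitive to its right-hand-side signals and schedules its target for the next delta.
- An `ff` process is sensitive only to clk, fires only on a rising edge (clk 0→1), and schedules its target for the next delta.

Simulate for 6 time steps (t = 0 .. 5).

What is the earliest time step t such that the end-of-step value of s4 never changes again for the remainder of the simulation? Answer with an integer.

t=0 Δ0: s7=0 s5=0 s6=1 s1=1 s4=0 clk=0 s3=0 s2=0 s0=1
  Δ1: clk:0→1
  Δ2: s2:0→1
  (2Δ to stable)
t=1 Δ0: s7=0 s5=0 s6=1 s1=1 s4=0 clk=1 s3=0 s2=1 s0=1
  Δ1: clk:1→0
  (1Δ to stable)
t=2 Δ0: s7=0 s5=0 s6=1 s1=1 s4=0 clk=0 s3=0 s2=1 s0=1
  Δ1: clk:0→1
  Δ2: s7:0→1
  Δ3: s5:0→1, s4:0→1, s3:0→1
  Δ4: s1:1→0
  (4Δ to stable)
t=3 Δ0: s7=1 s5=1 s6=1 s1=0 s4=1 clk=1 s3=1 s2=1 s0=1
  Δ1: clk:1→0
  (1Δ to stable)
t=4 Δ0: s7=1 s5=1 s6=1 s1=0 s4=1 clk=0 s3=1 s2=1 s0=1
  Δ1: clk:0→1
  (1Δ to stable)
t=5 Δ0: s7=1 s5=1 s6=1 s1=0 s4=1 clk=1 s3=1 s2=1 s0=1
  Δ1: clk:1→0
  (1Δ to stable)

2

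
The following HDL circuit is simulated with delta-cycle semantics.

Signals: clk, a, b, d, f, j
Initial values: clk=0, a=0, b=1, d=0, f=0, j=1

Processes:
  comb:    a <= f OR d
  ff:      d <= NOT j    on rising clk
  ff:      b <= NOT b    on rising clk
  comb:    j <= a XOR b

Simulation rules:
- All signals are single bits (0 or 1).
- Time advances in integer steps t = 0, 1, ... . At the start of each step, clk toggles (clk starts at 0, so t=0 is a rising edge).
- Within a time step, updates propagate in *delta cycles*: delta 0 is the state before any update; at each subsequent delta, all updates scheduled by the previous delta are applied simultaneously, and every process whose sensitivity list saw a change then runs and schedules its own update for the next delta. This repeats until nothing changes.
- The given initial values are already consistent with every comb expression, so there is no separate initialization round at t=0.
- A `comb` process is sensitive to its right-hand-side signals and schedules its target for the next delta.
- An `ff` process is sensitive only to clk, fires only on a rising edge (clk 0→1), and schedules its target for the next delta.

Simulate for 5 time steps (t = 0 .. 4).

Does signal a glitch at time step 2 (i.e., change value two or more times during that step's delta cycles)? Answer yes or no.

t=0 Δ0: clk=0 d=0 j=1 b=1 f=0 a=0
  Δ1: clk:0→1
  Δ2: b:1→0
  Δ3: j:1→0
  (3Δ to stable)
t=1 Δ0: clk=1 d=0 j=0 b=0 f=0 a=0
  Δ1: clk:1→0
  (1Δ to stable)
t=2 Δ0: clk=0 d=0 j=0 b=0 f=0 a=0
  Δ1: clk:0→1
  Δ2: d:0→1, b:0→1
  Δ3: j:0→1, a:0→1
  Δ4: j:1→0
  (4Δ to stable)
t=3 Δ0: clk=1 d=1 j=0 b=1 f=0 a=1
  Δ1: clk:1→0
  (1Δ to stable)
t=4 Δ0: clk=0 d=1 j=0 b=1 f=0 a=1
  Δ1: clk:0→1
  Δ2: b:1→0
  Δ3: j:0→1
  (3Δ to stable)

no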